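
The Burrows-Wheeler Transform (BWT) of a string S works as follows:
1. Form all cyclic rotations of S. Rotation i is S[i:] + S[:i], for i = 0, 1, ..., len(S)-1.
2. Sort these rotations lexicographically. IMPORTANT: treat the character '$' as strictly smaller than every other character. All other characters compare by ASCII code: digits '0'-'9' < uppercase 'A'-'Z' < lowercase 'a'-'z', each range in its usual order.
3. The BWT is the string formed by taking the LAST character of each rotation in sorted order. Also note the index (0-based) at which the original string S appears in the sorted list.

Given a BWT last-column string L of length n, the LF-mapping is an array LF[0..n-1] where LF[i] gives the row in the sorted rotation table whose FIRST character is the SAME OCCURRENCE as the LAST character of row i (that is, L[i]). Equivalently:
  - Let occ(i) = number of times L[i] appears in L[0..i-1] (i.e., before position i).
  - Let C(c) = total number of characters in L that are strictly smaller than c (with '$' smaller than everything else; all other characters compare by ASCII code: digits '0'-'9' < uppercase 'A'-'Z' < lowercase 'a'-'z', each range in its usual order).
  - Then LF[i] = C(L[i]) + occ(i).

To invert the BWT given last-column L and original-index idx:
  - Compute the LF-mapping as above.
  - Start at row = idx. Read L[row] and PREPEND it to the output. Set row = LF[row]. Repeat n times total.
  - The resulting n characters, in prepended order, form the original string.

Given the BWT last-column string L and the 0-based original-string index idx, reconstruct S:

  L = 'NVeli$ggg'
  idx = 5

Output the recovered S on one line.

LF mapping: 1 2 3 8 7 0 4 5 6
Walk LF starting at row 5, prepending L[row]:
  step 1: row=5, L[5]='$', prepend. Next row=LF[5]=0
  step 2: row=0, L[0]='N', prepend. Next row=LF[0]=1
  step 3: row=1, L[1]='V', prepend. Next row=LF[1]=2
  step 4: row=2, L[2]='e', prepend. Next row=LF[2]=3
  step 5: row=3, L[3]='l', prepend. Next row=LF[3]=8
  step 6: row=8, L[8]='g', prepend. Next row=LF[8]=6
  step 7: row=6, L[6]='g', prepend. Next row=LF[6]=4
  step 8: row=4, L[4]='i', prepend. Next row=LF[4]=7
  step 9: row=7, L[7]='g', prepend. Next row=LF[7]=5
Reversed output: giggleVN$

Answer: giggleVN$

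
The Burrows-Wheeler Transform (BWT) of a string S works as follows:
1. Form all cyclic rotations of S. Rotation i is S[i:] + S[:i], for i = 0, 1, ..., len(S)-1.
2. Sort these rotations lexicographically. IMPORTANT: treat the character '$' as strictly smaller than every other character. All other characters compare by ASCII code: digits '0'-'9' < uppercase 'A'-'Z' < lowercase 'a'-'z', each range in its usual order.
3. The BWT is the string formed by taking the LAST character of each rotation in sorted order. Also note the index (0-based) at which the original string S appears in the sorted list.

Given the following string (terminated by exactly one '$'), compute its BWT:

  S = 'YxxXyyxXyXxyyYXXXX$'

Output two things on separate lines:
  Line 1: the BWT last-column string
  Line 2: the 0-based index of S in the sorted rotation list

Answer: XXXXYyxxy$yxYXXyyxX
9

Derivation:
All 19 rotations (rotation i = S[i:]+S[:i]):
  rot[0] = YxxXyyxXyXxyyYXXXX$
  rot[1] = xxXyyxXyXxyyYXXXX$Y
  rot[2] = xXyyxXyXxyyYXXXX$Yx
  rot[3] = XyyxXyXxyyYXXXX$Yxx
  rot[4] = yyxXyXxyyYXXXX$YxxX
  rot[5] = yxXyXxyyYXXXX$YxxXy
  rot[6] = xXyXxyyYXXXX$YxxXyy
  rot[7] = XyXxyyYXXXX$YxxXyyx
  rot[8] = yXxyyYXXXX$YxxXyyxX
  rot[9] = XxyyYXXXX$YxxXyyxXy
  rot[10] = xyyYXXXX$YxxXyyxXyX
  rot[11] = yyYXXXX$YxxXyyxXyXx
  rot[12] = yYXXXX$YxxXyyxXyXxy
  rot[13] = YXXXX$YxxXyyxXyXxyy
  rot[14] = XXXX$YxxXyyxXyXxyyY
  rot[15] = XXX$YxxXyyxXyXxyyYX
  rot[16] = XX$YxxXyyxXyXxyyYXX
  rot[17] = X$YxxXyyxXyXxyyYXXX
  rot[18] = $YxxXyyxXyXxyyYXXXX
Sorted (with $ < everything):
  sorted[0] = $YxxXyyxXyXxyyYXXXX  (last char: 'X')
  sorted[1] = X$YxxXyyxXyXxyyYXXX  (last char: 'X')
  sorted[2] = XX$YxxXyyxXyXxyyYXX  (last char: 'X')
  sorted[3] = XXX$YxxXyyxXyXxyyYX  (last char: 'X')
  sorted[4] = XXXX$YxxXyyxXyXxyyY  (last char: 'Y')
  sorted[5] = XxyyYXXXX$YxxXyyxXy  (last char: 'y')
  sorted[6] = XyXxyyYXXXX$YxxXyyx  (last char: 'x')
  sorted[7] = XyyxXyXxyyYXXXX$Yxx  (last char: 'x')
  sorted[8] = YXXXX$YxxXyyxXyXxyy  (last char: 'y')
  sorted[9] = YxxXyyxXyXxyyYXXXX$  (last char: '$')
  sorted[10] = xXyXxyyYXXXX$YxxXyy  (last char: 'y')
  sorted[11] = xXyyxXyXxyyYXXXX$Yx  (last char: 'x')
  sorted[12] = xxXyyxXyXxyyYXXXX$Y  (last char: 'Y')
  sorted[13] = xyyYXXXX$YxxXyyxXyX  (last char: 'X')
  sorted[14] = yXxyyYXXXX$YxxXyyxX  (last char: 'X')
  sorted[15] = yYXXXX$YxxXyyxXyXxy  (last char: 'y')
  sorted[16] = yxXyXxyyYXXXX$YxxXy  (last char: 'y')
  sorted[17] = yyYXXXX$YxxXyyxXyXx  (last char: 'x')
  sorted[18] = yyxXyXxyyYXXXX$YxxX  (last char: 'X')
Last column: XXXXYyxxy$yxYXXyyxX
Original string S is at sorted index 9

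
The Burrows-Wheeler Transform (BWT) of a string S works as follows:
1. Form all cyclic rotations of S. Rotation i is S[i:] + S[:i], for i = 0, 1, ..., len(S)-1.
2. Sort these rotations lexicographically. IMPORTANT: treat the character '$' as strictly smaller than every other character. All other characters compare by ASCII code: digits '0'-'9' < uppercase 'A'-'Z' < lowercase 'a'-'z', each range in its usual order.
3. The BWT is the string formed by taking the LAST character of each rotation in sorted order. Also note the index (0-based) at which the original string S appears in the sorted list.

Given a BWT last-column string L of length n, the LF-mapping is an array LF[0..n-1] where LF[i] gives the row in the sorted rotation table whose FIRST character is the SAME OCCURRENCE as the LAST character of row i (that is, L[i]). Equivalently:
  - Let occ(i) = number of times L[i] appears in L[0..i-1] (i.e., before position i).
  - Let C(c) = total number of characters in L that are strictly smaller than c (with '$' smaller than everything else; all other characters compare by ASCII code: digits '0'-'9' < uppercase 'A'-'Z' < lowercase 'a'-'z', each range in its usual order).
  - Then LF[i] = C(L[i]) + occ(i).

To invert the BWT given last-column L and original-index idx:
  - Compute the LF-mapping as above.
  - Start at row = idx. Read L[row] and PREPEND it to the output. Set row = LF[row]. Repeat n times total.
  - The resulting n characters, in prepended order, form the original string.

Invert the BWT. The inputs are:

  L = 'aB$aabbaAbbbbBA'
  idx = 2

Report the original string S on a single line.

Answer: AbbbaBAaaBbbba$

Derivation:
LF mapping: 5 3 0 6 7 9 10 8 1 11 12 13 14 4 2
Walk LF starting at row 2, prepending L[row]:
  step 1: row=2, L[2]='$', prepend. Next row=LF[2]=0
  step 2: row=0, L[0]='a', prepend. Next row=LF[0]=5
  step 3: row=5, L[5]='b', prepend. Next row=LF[5]=9
  step 4: row=9, L[9]='b', prepend. Next row=LF[9]=11
  step 5: row=11, L[11]='b', prepend. Next row=LF[11]=13
  step 6: row=13, L[13]='B', prepend. Next row=LF[13]=4
  step 7: row=4, L[4]='a', prepend. Next row=LF[4]=7
  step 8: row=7, L[7]='a', prepend. Next row=LF[7]=8
  step 9: row=8, L[8]='A', prepend. Next row=LF[8]=1
  step 10: row=1, L[1]='B', prepend. Next row=LF[1]=3
  step 11: row=3, L[3]='a', prepend. Next row=LF[3]=6
  step 12: row=6, L[6]='b', prepend. Next row=LF[6]=10
  step 13: row=10, L[10]='b', prepend. Next row=LF[10]=12
  step 14: row=12, L[12]='b', prepend. Next row=LF[12]=14
  step 15: row=14, L[14]='A', prepend. Next row=LF[14]=2
Reversed output: AbbbaBAaaBbbba$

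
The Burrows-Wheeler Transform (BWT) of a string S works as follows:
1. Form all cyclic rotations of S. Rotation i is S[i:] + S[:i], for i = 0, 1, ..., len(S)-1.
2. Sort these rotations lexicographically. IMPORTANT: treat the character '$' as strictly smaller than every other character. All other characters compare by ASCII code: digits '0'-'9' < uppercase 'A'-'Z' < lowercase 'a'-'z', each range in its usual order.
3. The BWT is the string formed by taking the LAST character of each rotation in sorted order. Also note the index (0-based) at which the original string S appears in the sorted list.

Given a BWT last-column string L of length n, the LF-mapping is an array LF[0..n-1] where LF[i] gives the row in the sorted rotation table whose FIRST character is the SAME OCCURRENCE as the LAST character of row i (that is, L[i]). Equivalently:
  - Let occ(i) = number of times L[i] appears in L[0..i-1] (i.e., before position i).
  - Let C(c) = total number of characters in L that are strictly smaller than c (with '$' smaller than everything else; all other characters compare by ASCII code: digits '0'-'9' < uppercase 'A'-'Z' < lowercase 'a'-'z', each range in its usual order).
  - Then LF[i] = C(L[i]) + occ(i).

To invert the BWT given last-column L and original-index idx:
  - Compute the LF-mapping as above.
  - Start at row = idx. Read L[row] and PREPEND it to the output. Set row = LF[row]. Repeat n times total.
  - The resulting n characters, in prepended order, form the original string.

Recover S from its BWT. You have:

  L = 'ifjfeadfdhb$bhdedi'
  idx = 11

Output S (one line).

LF mapping: 15 10 17 11 8 1 4 12 5 13 2 0 3 14 6 9 7 16
Walk LF starting at row 11, prepending L[row]:
  step 1: row=11, L[11]='$', prepend. Next row=LF[11]=0
  step 2: row=0, L[0]='i', prepend. Next row=LF[0]=15
  step 3: row=15, L[15]='e', prepend. Next row=LF[15]=9
  step 4: row=9, L[9]='h', prepend. Next row=LF[9]=13
  step 5: row=13, L[13]='h', prepend. Next row=LF[13]=14
  step 6: row=14, L[14]='d', prepend. Next row=LF[14]=6
  step 7: row=6, L[6]='d', prepend. Next row=LF[6]=4
  step 8: row=4, L[4]='e', prepend. Next row=LF[4]=8
  step 9: row=8, L[8]='d', prepend. Next row=LF[8]=5
  step 10: row=5, L[5]='a', prepend. Next row=LF[5]=1
  step 11: row=1, L[1]='f', prepend. Next row=LF[1]=10
  step 12: row=10, L[10]='b', prepend. Next row=LF[10]=2
  step 13: row=2, L[2]='j', prepend. Next row=LF[2]=17
  step 14: row=17, L[17]='i', prepend. Next row=LF[17]=16
  step 15: row=16, L[16]='d', prepend. Next row=LF[16]=7
  step 16: row=7, L[7]='f', prepend. Next row=LF[7]=12
  step 17: row=12, L[12]='b', prepend. Next row=LF[12]=3
  step 18: row=3, L[3]='f', prepend. Next row=LF[3]=11
Reversed output: fbfdijbfadeddhhei$

Answer: fbfdijbfadeddhhei$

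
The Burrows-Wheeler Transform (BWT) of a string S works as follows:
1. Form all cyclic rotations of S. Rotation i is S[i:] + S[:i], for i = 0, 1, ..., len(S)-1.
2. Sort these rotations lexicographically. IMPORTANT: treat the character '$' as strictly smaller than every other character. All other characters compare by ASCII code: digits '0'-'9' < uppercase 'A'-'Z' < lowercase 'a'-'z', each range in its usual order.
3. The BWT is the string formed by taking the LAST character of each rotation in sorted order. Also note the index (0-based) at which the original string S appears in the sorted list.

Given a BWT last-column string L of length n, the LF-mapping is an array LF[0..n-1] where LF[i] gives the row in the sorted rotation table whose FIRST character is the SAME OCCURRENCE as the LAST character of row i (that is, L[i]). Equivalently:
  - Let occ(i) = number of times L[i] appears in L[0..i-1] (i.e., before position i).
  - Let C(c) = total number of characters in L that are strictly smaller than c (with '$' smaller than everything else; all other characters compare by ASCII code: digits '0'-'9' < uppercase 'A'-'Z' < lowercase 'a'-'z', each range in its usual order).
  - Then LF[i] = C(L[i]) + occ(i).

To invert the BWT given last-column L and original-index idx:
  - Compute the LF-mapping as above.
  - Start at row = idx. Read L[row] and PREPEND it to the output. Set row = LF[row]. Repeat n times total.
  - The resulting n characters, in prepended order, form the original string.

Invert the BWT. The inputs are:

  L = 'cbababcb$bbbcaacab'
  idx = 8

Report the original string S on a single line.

LF mapping: 14 6 1 7 2 8 15 9 0 10 11 12 16 3 4 17 5 13
Walk LF starting at row 8, prepending L[row]:
  step 1: row=8, L[8]='$', prepend. Next row=LF[8]=0
  step 2: row=0, L[0]='c', prepend. Next row=LF[0]=14
  step 3: row=14, L[14]='a', prepend. Next row=LF[14]=4
  step 4: row=4, L[4]='a', prepend. Next row=LF[4]=2
  step 5: row=2, L[2]='a', prepend. Next row=LF[2]=1
  step 6: row=1, L[1]='b', prepend. Next row=LF[1]=6
  step 7: row=6, L[6]='c', prepend. Next row=LF[6]=15
  step 8: row=15, L[15]='c', prepend. Next row=LF[15]=17
  step 9: row=17, L[17]='b', prepend. Next row=LF[17]=13
  step 10: row=13, L[13]='a', prepend. Next row=LF[13]=3
  step 11: row=3, L[3]='b', prepend. Next row=LF[3]=7
  step 12: row=7, L[7]='b', prepend. Next row=LF[7]=9
  step 13: row=9, L[9]='b', prepend. Next row=LF[9]=10
  step 14: row=10, L[10]='b', prepend. Next row=LF[10]=11
  step 15: row=11, L[11]='b', prepend. Next row=LF[11]=12
  step 16: row=12, L[12]='c', prepend. Next row=LF[12]=16
  step 17: row=16, L[16]='a', prepend. Next row=LF[16]=5
  step 18: row=5, L[5]='b', prepend. Next row=LF[5]=8
Reversed output: bacbbbbbabccbaaac$

Answer: bacbbbbbabccbaaac$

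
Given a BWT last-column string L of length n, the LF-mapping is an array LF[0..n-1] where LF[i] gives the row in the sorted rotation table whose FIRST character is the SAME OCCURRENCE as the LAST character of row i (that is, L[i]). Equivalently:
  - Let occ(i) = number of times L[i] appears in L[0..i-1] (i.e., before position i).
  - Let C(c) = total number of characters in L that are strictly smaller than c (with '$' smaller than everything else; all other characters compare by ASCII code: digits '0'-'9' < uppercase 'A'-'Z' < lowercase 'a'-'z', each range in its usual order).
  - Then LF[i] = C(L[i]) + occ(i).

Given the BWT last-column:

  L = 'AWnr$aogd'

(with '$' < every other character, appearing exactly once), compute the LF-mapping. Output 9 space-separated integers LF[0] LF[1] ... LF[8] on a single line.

Char counts: '$':1, 'A':1, 'W':1, 'a':1, 'd':1, 'g':1, 'n':1, 'o':1, 'r':1
C (first-col start): C('$')=0, C('A')=1, C('W')=2, C('a')=3, C('d')=4, C('g')=5, C('n')=6, C('o')=7, C('r')=8
L[0]='A': occ=0, LF[0]=C('A')+0=1+0=1
L[1]='W': occ=0, LF[1]=C('W')+0=2+0=2
L[2]='n': occ=0, LF[2]=C('n')+0=6+0=6
L[3]='r': occ=0, LF[3]=C('r')+0=8+0=8
L[4]='$': occ=0, LF[4]=C('$')+0=0+0=0
L[5]='a': occ=0, LF[5]=C('a')+0=3+0=3
L[6]='o': occ=0, LF[6]=C('o')+0=7+0=7
L[7]='g': occ=0, LF[7]=C('g')+0=5+0=5
L[8]='d': occ=0, LF[8]=C('d')+0=4+0=4

Answer: 1 2 6 8 0 3 7 5 4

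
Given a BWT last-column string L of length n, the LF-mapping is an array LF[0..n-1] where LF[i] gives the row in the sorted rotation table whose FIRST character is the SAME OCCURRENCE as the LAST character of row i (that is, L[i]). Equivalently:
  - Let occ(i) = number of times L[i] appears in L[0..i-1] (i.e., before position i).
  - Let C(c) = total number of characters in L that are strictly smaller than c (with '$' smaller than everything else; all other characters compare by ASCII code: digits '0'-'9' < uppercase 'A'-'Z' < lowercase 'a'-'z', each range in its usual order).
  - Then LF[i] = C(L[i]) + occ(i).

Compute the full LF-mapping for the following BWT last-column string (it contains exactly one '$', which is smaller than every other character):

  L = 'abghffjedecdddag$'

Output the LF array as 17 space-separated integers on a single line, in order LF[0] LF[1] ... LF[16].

Char counts: '$':1, 'a':2, 'b':1, 'c':1, 'd':4, 'e':2, 'f':2, 'g':2, 'h':1, 'j':1
C (first-col start): C('$')=0, C('a')=1, C('b')=3, C('c')=4, C('d')=5, C('e')=9, C('f')=11, C('g')=13, C('h')=15, C('j')=16
L[0]='a': occ=0, LF[0]=C('a')+0=1+0=1
L[1]='b': occ=0, LF[1]=C('b')+0=3+0=3
L[2]='g': occ=0, LF[2]=C('g')+0=13+0=13
L[3]='h': occ=0, LF[3]=C('h')+0=15+0=15
L[4]='f': occ=0, LF[4]=C('f')+0=11+0=11
L[5]='f': occ=1, LF[5]=C('f')+1=11+1=12
L[6]='j': occ=0, LF[6]=C('j')+0=16+0=16
L[7]='e': occ=0, LF[7]=C('e')+0=9+0=9
L[8]='d': occ=0, LF[8]=C('d')+0=5+0=5
L[9]='e': occ=1, LF[9]=C('e')+1=9+1=10
L[10]='c': occ=0, LF[10]=C('c')+0=4+0=4
L[11]='d': occ=1, LF[11]=C('d')+1=5+1=6
L[12]='d': occ=2, LF[12]=C('d')+2=5+2=7
L[13]='d': occ=3, LF[13]=C('d')+3=5+3=8
L[14]='a': occ=1, LF[14]=C('a')+1=1+1=2
L[15]='g': occ=1, LF[15]=C('g')+1=13+1=14
L[16]='$': occ=0, LF[16]=C('$')+0=0+0=0

Answer: 1 3 13 15 11 12 16 9 5 10 4 6 7 8 2 14 0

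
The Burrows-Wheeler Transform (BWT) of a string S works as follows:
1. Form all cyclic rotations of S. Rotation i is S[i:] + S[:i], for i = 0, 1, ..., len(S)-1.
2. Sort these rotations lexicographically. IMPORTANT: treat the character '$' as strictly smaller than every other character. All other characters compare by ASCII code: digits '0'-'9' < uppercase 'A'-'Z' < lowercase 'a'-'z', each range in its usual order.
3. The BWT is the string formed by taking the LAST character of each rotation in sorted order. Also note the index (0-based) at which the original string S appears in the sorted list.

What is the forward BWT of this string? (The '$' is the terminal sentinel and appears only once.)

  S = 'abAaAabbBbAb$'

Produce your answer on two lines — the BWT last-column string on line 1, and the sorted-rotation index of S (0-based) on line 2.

All 13 rotations (rotation i = S[i:]+S[:i]):
  rot[0] = abAaAabbBbAb$
  rot[1] = bAaAabbBbAb$a
  rot[2] = AaAabbBbAb$ab
  rot[3] = aAabbBbAb$abA
  rot[4] = AabbBbAb$abAa
  rot[5] = abbBbAb$abAaA
  rot[6] = bbBbAb$abAaAa
  rot[7] = bBbAb$abAaAab
  rot[8] = BbAb$abAaAabb
  rot[9] = bAb$abAaAabbB
  rot[10] = Ab$abAaAabbBb
  rot[11] = b$abAaAabbBbA
  rot[12] = $abAaAabbBbAb
Sorted (with $ < everything):
  sorted[0] = $abAaAabbBbAb  (last char: 'b')
  sorted[1] = AaAabbBbAb$ab  (last char: 'b')
  sorted[2] = AabbBbAb$abAa  (last char: 'a')
  sorted[3] = Ab$abAaAabbBb  (last char: 'b')
  sorted[4] = BbAb$abAaAabb  (last char: 'b')
  sorted[5] = aAabbBbAb$abA  (last char: 'A')
  sorted[6] = abAaAabbBbAb$  (last char: '$')
  sorted[7] = abbBbAb$abAaA  (last char: 'A')
  sorted[8] = b$abAaAabbBbA  (last char: 'A')
  sorted[9] = bAaAabbBbAb$a  (last char: 'a')
  sorted[10] = bAb$abAaAabbB  (last char: 'B')
  sorted[11] = bBbAb$abAaAab  (last char: 'b')
  sorted[12] = bbBbAb$abAaAa  (last char: 'a')
Last column: bbabbA$AAaBba
Original string S is at sorted index 6

Answer: bbabbA$AAaBba
6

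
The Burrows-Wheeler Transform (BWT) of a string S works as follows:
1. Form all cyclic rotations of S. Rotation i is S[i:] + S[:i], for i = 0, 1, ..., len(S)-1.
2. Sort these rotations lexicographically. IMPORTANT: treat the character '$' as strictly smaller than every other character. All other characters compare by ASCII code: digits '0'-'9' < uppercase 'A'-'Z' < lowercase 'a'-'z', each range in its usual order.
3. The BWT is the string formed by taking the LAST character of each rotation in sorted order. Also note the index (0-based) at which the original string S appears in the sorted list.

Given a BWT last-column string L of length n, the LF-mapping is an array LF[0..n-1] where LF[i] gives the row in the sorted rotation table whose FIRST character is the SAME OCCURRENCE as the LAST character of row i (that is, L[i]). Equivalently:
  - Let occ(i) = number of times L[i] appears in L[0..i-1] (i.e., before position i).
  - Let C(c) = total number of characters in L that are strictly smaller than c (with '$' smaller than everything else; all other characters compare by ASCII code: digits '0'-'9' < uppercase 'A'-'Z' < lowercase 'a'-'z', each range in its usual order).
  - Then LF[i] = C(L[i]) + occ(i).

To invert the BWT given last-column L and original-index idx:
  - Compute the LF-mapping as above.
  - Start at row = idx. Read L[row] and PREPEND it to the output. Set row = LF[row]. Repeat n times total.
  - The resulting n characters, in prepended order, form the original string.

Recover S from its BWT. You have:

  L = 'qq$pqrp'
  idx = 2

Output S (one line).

LF mapping: 3 4 0 1 5 6 2
Walk LF starting at row 2, prepending L[row]:
  step 1: row=2, L[2]='$', prepend. Next row=LF[2]=0
  step 2: row=0, L[0]='q', prepend. Next row=LF[0]=3
  step 3: row=3, L[3]='p', prepend. Next row=LF[3]=1
  step 4: row=1, L[1]='q', prepend. Next row=LF[1]=4
  step 5: row=4, L[4]='q', prepend. Next row=LF[4]=5
  step 6: row=5, L[5]='r', prepend. Next row=LF[5]=6
  step 7: row=6, L[6]='p', prepend. Next row=LF[6]=2
Reversed output: prqqpq$

Answer: prqqpq$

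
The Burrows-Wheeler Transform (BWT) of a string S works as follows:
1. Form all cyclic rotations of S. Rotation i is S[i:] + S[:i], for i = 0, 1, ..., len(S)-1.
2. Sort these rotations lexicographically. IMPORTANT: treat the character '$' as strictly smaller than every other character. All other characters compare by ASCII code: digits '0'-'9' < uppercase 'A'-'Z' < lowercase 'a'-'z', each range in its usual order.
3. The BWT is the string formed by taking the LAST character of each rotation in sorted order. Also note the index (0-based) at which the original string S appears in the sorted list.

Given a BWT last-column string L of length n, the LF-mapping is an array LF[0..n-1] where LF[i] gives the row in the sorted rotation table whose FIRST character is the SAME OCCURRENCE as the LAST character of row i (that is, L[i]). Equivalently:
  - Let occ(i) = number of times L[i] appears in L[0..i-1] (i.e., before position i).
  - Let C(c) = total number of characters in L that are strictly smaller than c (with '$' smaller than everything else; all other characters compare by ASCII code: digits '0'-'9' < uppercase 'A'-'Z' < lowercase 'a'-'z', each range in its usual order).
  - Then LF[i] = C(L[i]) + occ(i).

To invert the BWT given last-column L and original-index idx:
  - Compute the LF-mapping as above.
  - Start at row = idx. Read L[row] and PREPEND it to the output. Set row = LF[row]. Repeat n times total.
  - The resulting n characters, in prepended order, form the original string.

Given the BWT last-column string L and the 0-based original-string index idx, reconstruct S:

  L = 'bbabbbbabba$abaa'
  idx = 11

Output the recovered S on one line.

LF mapping: 7 8 1 9 10 11 12 2 13 14 3 0 4 15 5 6
Walk LF starting at row 11, prepending L[row]:
  step 1: row=11, L[11]='$', prepend. Next row=LF[11]=0
  step 2: row=0, L[0]='b', prepend. Next row=LF[0]=7
  step 3: row=7, L[7]='a', prepend. Next row=LF[7]=2
  step 4: row=2, L[2]='a', prepend. Next row=LF[2]=1
  step 5: row=1, L[1]='b', prepend. Next row=LF[1]=8
  step 6: row=8, L[8]='b', prepend. Next row=LF[8]=13
  step 7: row=13, L[13]='b', prepend. Next row=LF[13]=15
  step 8: row=15, L[15]='a', prepend. Next row=LF[15]=6
  step 9: row=6, L[6]='b', prepend. Next row=LF[6]=12
  step 10: row=12, L[12]='a', prepend. Next row=LF[12]=4
  step 11: row=4, L[4]='b', prepend. Next row=LF[4]=10
  step 12: row=10, L[10]='a', prepend. Next row=LF[10]=3
  step 13: row=3, L[3]='b', prepend. Next row=LF[3]=9
  step 14: row=9, L[9]='b', prepend. Next row=LF[9]=14
  step 15: row=14, L[14]='a', prepend. Next row=LF[14]=5
  step 16: row=5, L[5]='b', prepend. Next row=LF[5]=11
Reversed output: babbabababbbaab$

Answer: babbabababbbaab$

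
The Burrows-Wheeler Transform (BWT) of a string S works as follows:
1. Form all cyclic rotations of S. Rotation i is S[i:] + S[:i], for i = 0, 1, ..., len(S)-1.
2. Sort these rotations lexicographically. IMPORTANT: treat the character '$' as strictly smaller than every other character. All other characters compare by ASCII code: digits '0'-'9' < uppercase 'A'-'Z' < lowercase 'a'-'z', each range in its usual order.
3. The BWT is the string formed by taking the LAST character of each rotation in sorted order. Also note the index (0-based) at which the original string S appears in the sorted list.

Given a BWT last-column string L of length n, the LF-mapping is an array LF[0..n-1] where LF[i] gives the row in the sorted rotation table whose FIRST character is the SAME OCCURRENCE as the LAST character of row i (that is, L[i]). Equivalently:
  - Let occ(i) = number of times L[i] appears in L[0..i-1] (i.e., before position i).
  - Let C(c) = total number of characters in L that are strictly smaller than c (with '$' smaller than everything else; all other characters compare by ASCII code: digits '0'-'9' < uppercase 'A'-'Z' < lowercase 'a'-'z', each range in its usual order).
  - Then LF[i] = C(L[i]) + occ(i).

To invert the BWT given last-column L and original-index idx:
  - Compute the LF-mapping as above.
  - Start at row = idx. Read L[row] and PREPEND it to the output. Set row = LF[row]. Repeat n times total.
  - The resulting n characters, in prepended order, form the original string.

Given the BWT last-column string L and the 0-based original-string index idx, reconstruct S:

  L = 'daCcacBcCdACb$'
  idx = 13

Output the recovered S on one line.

LF mapping: 12 6 3 9 7 10 2 11 4 13 1 5 8 0
Walk LF starting at row 13, prepending L[row]:
  step 1: row=13, L[13]='$', prepend. Next row=LF[13]=0
  step 2: row=0, L[0]='d', prepend. Next row=LF[0]=12
  step 3: row=12, L[12]='b', prepend. Next row=LF[12]=8
  step 4: row=8, L[8]='C', prepend. Next row=LF[8]=4
  step 5: row=4, L[4]='a', prepend. Next row=LF[4]=7
  step 6: row=7, L[7]='c', prepend. Next row=LF[7]=11
  step 7: row=11, L[11]='C', prepend. Next row=LF[11]=5
  step 8: row=5, L[5]='c', prepend. Next row=LF[5]=10
  step 9: row=10, L[10]='A', prepend. Next row=LF[10]=1
  step 10: row=1, L[1]='a', prepend. Next row=LF[1]=6
  step 11: row=6, L[6]='B', prepend. Next row=LF[6]=2
  step 12: row=2, L[2]='C', prepend. Next row=LF[2]=3
  step 13: row=3, L[3]='c', prepend. Next row=LF[3]=9
  step 14: row=9, L[9]='d', prepend. Next row=LF[9]=13
Reversed output: dcCBaAcCcaCbd$

Answer: dcCBaAcCcaCbd$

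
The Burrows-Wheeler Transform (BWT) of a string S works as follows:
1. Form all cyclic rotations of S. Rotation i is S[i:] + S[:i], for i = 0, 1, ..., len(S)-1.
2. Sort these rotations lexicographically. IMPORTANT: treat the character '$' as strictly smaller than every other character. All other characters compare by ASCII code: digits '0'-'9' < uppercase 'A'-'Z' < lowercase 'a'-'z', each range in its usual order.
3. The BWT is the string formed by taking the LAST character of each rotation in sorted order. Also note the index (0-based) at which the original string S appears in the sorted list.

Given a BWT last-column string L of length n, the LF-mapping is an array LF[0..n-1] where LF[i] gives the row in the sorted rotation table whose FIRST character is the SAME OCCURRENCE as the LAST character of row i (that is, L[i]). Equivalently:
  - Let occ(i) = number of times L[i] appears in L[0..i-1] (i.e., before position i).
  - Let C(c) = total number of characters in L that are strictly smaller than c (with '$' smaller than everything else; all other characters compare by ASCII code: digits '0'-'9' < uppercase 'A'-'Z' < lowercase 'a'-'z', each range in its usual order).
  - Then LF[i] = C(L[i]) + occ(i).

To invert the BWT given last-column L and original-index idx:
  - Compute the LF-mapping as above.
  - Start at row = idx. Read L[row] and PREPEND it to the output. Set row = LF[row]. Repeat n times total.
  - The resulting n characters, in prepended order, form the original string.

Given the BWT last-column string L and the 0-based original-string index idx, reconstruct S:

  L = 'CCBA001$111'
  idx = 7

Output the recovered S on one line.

LF mapping: 9 10 8 7 1 2 3 0 4 5 6
Walk LF starting at row 7, prepending L[row]:
  step 1: row=7, L[7]='$', prepend. Next row=LF[7]=0
  step 2: row=0, L[0]='C', prepend. Next row=LF[0]=9
  step 3: row=9, L[9]='1', prepend. Next row=LF[9]=5
  step 4: row=5, L[5]='0', prepend. Next row=LF[5]=2
  step 5: row=2, L[2]='B', prepend. Next row=LF[2]=8
  step 6: row=8, L[8]='1', prepend. Next row=LF[8]=4
  step 7: row=4, L[4]='0', prepend. Next row=LF[4]=1
  step 8: row=1, L[1]='C', prepend. Next row=LF[1]=10
  step 9: row=10, L[10]='1', prepend. Next row=LF[10]=6
  step 10: row=6, L[6]='1', prepend. Next row=LF[6]=3
  step 11: row=3, L[3]='A', prepend. Next row=LF[3]=7
Reversed output: A11C01B01C$

Answer: A11C01B01C$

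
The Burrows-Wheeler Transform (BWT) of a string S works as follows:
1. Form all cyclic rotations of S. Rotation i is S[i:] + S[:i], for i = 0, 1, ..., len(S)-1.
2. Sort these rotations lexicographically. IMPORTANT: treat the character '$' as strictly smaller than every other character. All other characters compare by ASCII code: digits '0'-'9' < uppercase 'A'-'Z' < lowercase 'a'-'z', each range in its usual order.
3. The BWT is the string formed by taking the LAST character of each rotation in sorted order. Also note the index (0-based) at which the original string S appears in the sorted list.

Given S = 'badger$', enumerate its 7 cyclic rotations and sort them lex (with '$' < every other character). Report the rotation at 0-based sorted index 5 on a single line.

All 7 rotations (rotation i = S[i:]+S[:i]):
  rot[0] = badger$
  rot[1] = adger$b
  rot[2] = dger$ba
  rot[3] = ger$bad
  rot[4] = er$badg
  rot[5] = r$badge
  rot[6] = $badger
Sorted (with $ < everything):
  sorted[0] = $badger
  sorted[1] = adger$b
  sorted[2] = badger$
  sorted[3] = dger$ba
  sorted[4] = er$badg
  sorted[5] = ger$bad
  sorted[6] = r$badge
sorted[5] = ger$bad

Answer: ger$bad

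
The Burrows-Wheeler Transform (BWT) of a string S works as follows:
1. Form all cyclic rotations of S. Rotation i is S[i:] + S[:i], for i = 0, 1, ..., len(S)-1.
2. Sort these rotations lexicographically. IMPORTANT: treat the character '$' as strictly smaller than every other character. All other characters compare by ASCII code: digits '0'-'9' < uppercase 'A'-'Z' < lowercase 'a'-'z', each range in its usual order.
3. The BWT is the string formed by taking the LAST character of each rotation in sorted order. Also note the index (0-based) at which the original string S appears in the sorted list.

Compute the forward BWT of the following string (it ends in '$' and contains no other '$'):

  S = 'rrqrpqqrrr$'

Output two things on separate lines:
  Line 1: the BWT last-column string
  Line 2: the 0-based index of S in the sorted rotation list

Answer: rrprqrqrr$q
9

Derivation:
All 11 rotations (rotation i = S[i:]+S[:i]):
  rot[0] = rrqrpqqrrr$
  rot[1] = rqrpqqrrr$r
  rot[2] = qrpqqrrr$rr
  rot[3] = rpqqrrr$rrq
  rot[4] = pqqrrr$rrqr
  rot[5] = qqrrr$rrqrp
  rot[6] = qrrr$rrqrpq
  rot[7] = rrr$rrqrpqq
  rot[8] = rr$rrqrpqqr
  rot[9] = r$rrqrpqqrr
  rot[10] = $rrqrpqqrrr
Sorted (with $ < everything):
  sorted[0] = $rrqrpqqrrr  (last char: 'r')
  sorted[1] = pqqrrr$rrqr  (last char: 'r')
  sorted[2] = qqrrr$rrqrp  (last char: 'p')
  sorted[3] = qrpqqrrr$rr  (last char: 'r')
  sorted[4] = qrrr$rrqrpq  (last char: 'q')
  sorted[5] = r$rrqrpqqrr  (last char: 'r')
  sorted[6] = rpqqrrr$rrq  (last char: 'q')
  sorted[7] = rqrpqqrrr$r  (last char: 'r')
  sorted[8] = rr$rrqrpqqr  (last char: 'r')
  sorted[9] = rrqrpqqrrr$  (last char: '$')
  sorted[10] = rrr$rrqrpqq  (last char: 'q')
Last column: rrprqrqrr$q
Original string S is at sorted index 9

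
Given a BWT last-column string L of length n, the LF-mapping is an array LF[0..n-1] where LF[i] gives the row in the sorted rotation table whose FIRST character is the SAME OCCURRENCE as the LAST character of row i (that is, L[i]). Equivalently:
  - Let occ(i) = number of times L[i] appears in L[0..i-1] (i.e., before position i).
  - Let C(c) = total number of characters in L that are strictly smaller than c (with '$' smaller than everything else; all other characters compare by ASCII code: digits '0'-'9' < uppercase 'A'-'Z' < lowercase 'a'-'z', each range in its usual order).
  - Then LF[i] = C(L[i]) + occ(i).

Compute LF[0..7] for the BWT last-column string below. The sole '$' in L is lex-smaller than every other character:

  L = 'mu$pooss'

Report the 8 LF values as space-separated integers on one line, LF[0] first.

Char counts: '$':1, 'm':1, 'o':2, 'p':1, 's':2, 'u':1
C (first-col start): C('$')=0, C('m')=1, C('o')=2, C('p')=4, C('s')=5, C('u')=7
L[0]='m': occ=0, LF[0]=C('m')+0=1+0=1
L[1]='u': occ=0, LF[1]=C('u')+0=7+0=7
L[2]='$': occ=0, LF[2]=C('$')+0=0+0=0
L[3]='p': occ=0, LF[3]=C('p')+0=4+0=4
L[4]='o': occ=0, LF[4]=C('o')+0=2+0=2
L[5]='o': occ=1, LF[5]=C('o')+1=2+1=3
L[6]='s': occ=0, LF[6]=C('s')+0=5+0=5
L[7]='s': occ=1, LF[7]=C('s')+1=5+1=6

Answer: 1 7 0 4 2 3 5 6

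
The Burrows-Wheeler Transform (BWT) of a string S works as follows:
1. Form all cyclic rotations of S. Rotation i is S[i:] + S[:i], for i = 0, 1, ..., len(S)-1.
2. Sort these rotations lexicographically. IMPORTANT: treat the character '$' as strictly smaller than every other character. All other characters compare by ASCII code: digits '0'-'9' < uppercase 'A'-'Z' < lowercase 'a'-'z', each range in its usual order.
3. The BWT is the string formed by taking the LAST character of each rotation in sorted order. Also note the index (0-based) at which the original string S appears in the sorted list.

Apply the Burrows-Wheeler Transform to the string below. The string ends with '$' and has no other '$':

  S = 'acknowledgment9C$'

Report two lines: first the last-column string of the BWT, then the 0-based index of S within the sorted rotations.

Answer: Ct9$aelmdcwgkenno
3

Derivation:
All 17 rotations (rotation i = S[i:]+S[:i]):
  rot[0] = acknowledgment9C$
  rot[1] = cknowledgment9C$a
  rot[2] = knowledgment9C$ac
  rot[3] = nowledgment9C$ack
  rot[4] = owledgment9C$ackn
  rot[5] = wledgment9C$ackno
  rot[6] = ledgment9C$acknow
  rot[7] = edgment9C$acknowl
  rot[8] = dgment9C$acknowle
  rot[9] = gment9C$acknowled
  rot[10] = ment9C$acknowledg
  rot[11] = ent9C$acknowledgm
  rot[12] = nt9C$acknowledgme
  rot[13] = t9C$acknowledgmen
  rot[14] = 9C$acknowledgment
  rot[15] = C$acknowledgment9
  rot[16] = $acknowledgment9C
Sorted (with $ < everything):
  sorted[0] = $acknowledgment9C  (last char: 'C')
  sorted[1] = 9C$acknowledgment  (last char: 't')
  sorted[2] = C$acknowledgment9  (last char: '9')
  sorted[3] = acknowledgment9C$  (last char: '$')
  sorted[4] = cknowledgment9C$a  (last char: 'a')
  sorted[5] = dgment9C$acknowle  (last char: 'e')
  sorted[6] = edgment9C$acknowl  (last char: 'l')
  sorted[7] = ent9C$acknowledgm  (last char: 'm')
  sorted[8] = gment9C$acknowled  (last char: 'd')
  sorted[9] = knowledgment9C$ac  (last char: 'c')
  sorted[10] = ledgment9C$acknow  (last char: 'w')
  sorted[11] = ment9C$acknowledg  (last char: 'g')
  sorted[12] = nowledgment9C$ack  (last char: 'k')
  sorted[13] = nt9C$acknowledgme  (last char: 'e')
  sorted[14] = owledgment9C$ackn  (last char: 'n')
  sorted[15] = t9C$acknowledgmen  (last char: 'n')
  sorted[16] = wledgment9C$ackno  (last char: 'o')
Last column: Ct9$aelmdcwgkenno
Original string S is at sorted index 3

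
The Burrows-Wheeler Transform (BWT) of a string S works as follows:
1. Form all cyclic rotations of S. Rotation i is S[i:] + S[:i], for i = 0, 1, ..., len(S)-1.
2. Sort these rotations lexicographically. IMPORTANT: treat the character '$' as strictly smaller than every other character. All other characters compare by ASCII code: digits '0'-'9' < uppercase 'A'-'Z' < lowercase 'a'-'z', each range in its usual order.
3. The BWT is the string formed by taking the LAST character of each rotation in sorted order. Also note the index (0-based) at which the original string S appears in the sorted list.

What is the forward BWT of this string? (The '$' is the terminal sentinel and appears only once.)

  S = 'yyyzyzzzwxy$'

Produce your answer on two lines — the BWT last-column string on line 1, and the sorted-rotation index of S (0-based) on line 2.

All 12 rotations (rotation i = S[i:]+S[:i]):
  rot[0] = yyyzyzzzwxy$
  rot[1] = yyzyzzzwxy$y
  rot[2] = yzyzzzwxy$yy
  rot[3] = zyzzzwxy$yyy
  rot[4] = yzzzwxy$yyyz
  rot[5] = zzzwxy$yyyzy
  rot[6] = zzwxy$yyyzyz
  rot[7] = zwxy$yyyzyzz
  rot[8] = wxy$yyyzyzzz
  rot[9] = xy$yyyzyzzzw
  rot[10] = y$yyyzyzzzwx
  rot[11] = $yyyzyzzzwxy
Sorted (with $ < everything):
  sorted[0] = $yyyzyzzzwxy  (last char: 'y')
  sorted[1] = wxy$yyyzyzzz  (last char: 'z')
  sorted[2] = xy$yyyzyzzzw  (last char: 'w')
  sorted[3] = y$yyyzyzzzwx  (last char: 'x')
  sorted[4] = yyyzyzzzwxy$  (last char: '$')
  sorted[5] = yyzyzzzwxy$y  (last char: 'y')
  sorted[6] = yzyzzzwxy$yy  (last char: 'y')
  sorted[7] = yzzzwxy$yyyz  (last char: 'z')
  sorted[8] = zwxy$yyyzyzz  (last char: 'z')
  sorted[9] = zyzzzwxy$yyy  (last char: 'y')
  sorted[10] = zzwxy$yyyzyz  (last char: 'z')
  sorted[11] = zzzwxy$yyyzy  (last char: 'y')
Last column: yzwx$yyzzyzy
Original string S is at sorted index 4

Answer: yzwx$yyzzyzy
4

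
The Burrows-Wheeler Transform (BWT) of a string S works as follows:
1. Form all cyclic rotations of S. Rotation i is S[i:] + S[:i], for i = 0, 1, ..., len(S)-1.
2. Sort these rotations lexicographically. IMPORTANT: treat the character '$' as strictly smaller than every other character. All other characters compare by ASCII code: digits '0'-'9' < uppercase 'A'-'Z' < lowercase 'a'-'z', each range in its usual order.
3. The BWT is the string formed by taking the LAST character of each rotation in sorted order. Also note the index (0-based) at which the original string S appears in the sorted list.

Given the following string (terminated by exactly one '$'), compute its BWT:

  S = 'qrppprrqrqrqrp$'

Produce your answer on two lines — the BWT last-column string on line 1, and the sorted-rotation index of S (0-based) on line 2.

Answer: prrppr$rrqqqqrp
6

Derivation:
All 15 rotations (rotation i = S[i:]+S[:i]):
  rot[0] = qrppprrqrqrqrp$
  rot[1] = rppprrqrqrqrp$q
  rot[2] = ppprrqrqrqrp$qr
  rot[3] = pprrqrqrqrp$qrp
  rot[4] = prrqrqrqrp$qrpp
  rot[5] = rrqrqrqrp$qrppp
  rot[6] = rqrqrqrp$qrpppr
  rot[7] = qrqrqrp$qrppprr
  rot[8] = rqrqrp$qrppprrq
  rot[9] = qrqrp$qrppprrqr
  rot[10] = rqrp$qrppprrqrq
  rot[11] = qrp$qrppprrqrqr
  rot[12] = rp$qrppprrqrqrq
  rot[13] = p$qrppprrqrqrqr
  rot[14] = $qrppprrqrqrqrp
Sorted (with $ < everything):
  sorted[0] = $qrppprrqrqrqrp  (last char: 'p')
  sorted[1] = p$qrppprrqrqrqr  (last char: 'r')
  sorted[2] = ppprrqrqrqrp$qr  (last char: 'r')
  sorted[3] = pprrqrqrqrp$qrp  (last char: 'p')
  sorted[4] = prrqrqrqrp$qrpp  (last char: 'p')
  sorted[5] = qrp$qrppprrqrqr  (last char: 'r')
  sorted[6] = qrppprrqrqrqrp$  (last char: '$')
  sorted[7] = qrqrp$qrppprrqr  (last char: 'r')
  sorted[8] = qrqrqrp$qrppprr  (last char: 'r')
  sorted[9] = rp$qrppprrqrqrq  (last char: 'q')
  sorted[10] = rppprrqrqrqrp$q  (last char: 'q')
  sorted[11] = rqrp$qrppprrqrq  (last char: 'q')
  sorted[12] = rqrqrp$qrppprrq  (last char: 'q')
  sorted[13] = rqrqrqrp$qrpppr  (last char: 'r')
  sorted[14] = rrqrqrqrp$qrppp  (last char: 'p')
Last column: prrppr$rrqqqqrp
Original string S is at sorted index 6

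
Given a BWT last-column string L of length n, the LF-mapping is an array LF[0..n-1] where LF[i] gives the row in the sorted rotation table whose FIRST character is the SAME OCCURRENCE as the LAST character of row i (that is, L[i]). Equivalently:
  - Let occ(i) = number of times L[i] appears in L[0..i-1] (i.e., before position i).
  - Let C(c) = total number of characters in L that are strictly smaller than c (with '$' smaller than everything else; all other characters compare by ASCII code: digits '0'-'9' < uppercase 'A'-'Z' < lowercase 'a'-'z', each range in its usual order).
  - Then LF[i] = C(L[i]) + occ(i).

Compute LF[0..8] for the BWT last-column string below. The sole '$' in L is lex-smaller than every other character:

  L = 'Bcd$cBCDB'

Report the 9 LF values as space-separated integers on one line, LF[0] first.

Answer: 1 6 8 0 7 2 4 5 3

Derivation:
Char counts: '$':1, 'B':3, 'C':1, 'D':1, 'c':2, 'd':1
C (first-col start): C('$')=0, C('B')=1, C('C')=4, C('D')=5, C('c')=6, C('d')=8
L[0]='B': occ=0, LF[0]=C('B')+0=1+0=1
L[1]='c': occ=0, LF[1]=C('c')+0=6+0=6
L[2]='d': occ=0, LF[2]=C('d')+0=8+0=8
L[3]='$': occ=0, LF[3]=C('$')+0=0+0=0
L[4]='c': occ=1, LF[4]=C('c')+1=6+1=7
L[5]='B': occ=1, LF[5]=C('B')+1=1+1=2
L[6]='C': occ=0, LF[6]=C('C')+0=4+0=4
L[7]='D': occ=0, LF[7]=C('D')+0=5+0=5
L[8]='B': occ=2, LF[8]=C('B')+2=1+2=3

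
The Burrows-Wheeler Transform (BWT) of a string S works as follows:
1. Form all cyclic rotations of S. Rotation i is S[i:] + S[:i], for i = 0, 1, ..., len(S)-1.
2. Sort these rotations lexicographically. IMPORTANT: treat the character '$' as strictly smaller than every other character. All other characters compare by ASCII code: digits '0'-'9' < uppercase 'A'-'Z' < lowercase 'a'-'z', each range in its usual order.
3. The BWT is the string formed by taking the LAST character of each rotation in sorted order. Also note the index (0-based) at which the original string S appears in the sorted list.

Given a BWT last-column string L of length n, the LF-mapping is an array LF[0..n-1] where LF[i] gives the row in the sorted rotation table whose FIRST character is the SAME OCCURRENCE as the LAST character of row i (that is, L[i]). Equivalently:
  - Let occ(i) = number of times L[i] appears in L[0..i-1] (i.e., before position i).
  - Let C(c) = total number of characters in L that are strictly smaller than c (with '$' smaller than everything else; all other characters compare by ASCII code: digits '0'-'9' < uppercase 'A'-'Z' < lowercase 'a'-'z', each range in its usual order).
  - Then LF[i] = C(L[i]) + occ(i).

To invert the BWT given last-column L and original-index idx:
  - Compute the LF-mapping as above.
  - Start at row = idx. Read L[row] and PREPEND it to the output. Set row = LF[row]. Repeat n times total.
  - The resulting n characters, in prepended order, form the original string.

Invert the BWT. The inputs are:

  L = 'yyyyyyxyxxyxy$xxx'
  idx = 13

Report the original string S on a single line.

LF mapping: 8 9 10 11 12 13 1 14 2 3 15 4 16 0 5 6 7
Walk LF starting at row 13, prepending L[row]:
  step 1: row=13, L[13]='$', prepend. Next row=LF[13]=0
  step 2: row=0, L[0]='y', prepend. Next row=LF[0]=8
  step 3: row=8, L[8]='x', prepend. Next row=LF[8]=2
  step 4: row=2, L[2]='y', prepend. Next row=LF[2]=10
  step 5: row=10, L[10]='y', prepend. Next row=LF[10]=15
  step 6: row=15, L[15]='x', prepend. Next row=LF[15]=6
  step 7: row=6, L[6]='x', prepend. Next row=LF[6]=1
  step 8: row=1, L[1]='y', prepend. Next row=LF[1]=9
  step 9: row=9, L[9]='x', prepend. Next row=LF[9]=3
  step 10: row=3, L[3]='y', prepend. Next row=LF[3]=11
  step 11: row=11, L[11]='x', prepend. Next row=LF[11]=4
  step 12: row=4, L[4]='y', prepend. Next row=LF[4]=12
  step 13: row=12, L[12]='y', prepend. Next row=LF[12]=16
  step 14: row=16, L[16]='x', prepend. Next row=LF[16]=7
  step 15: row=7, L[7]='y', prepend. Next row=LF[7]=14
  step 16: row=14, L[14]='x', prepend. Next row=LF[14]=5
  step 17: row=5, L[5]='y', prepend. Next row=LF[5]=13
Reversed output: yxyxyyxyxyxxyyxy$

Answer: yxyxyyxyxyxxyyxy$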